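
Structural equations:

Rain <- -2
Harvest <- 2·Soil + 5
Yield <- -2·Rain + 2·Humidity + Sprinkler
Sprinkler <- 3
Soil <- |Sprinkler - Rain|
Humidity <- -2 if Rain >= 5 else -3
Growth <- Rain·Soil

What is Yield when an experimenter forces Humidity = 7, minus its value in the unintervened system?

20

The intervention breaks the incoming arrows to Humidity: Humidity <- -2 if Rain >= 5 else -3 no longer applies, and Humidity = 7.
Yield = -2·Rain + 2·Humidity + Sprinkler  [with Rain=-2, Humidity=7, Sprinkler=3]  = 21
Without intervention: Humidity = -2 if Rain >= 5 else -3  [with Rain=-2]  = -3; Yield = -2·Rain + 2·Humidity + Sprinkler  [with Rain=-2, Humidity=-3, Sprinkler=3]  = 1.
Change = 21 − 1 = 20.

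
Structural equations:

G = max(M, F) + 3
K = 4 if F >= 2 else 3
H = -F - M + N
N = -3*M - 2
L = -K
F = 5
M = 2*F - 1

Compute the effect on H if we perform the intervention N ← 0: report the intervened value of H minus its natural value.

do(N=0) replaces the equation N = -3*M - 2 with the constant N = 0.
M = 2*F - 1  [with F=5]  = 9
H = -F - M + N  [with F=5, M=9, N=0]  = -14
Without intervention: M = 2*F - 1  [with F=5]  = 9; N = -3*M - 2  [with M=9]  = -29; H = -F - M + N  [with F=5, M=9, N=-29]  = -43.
Change = -14 − (-43) = 29.

29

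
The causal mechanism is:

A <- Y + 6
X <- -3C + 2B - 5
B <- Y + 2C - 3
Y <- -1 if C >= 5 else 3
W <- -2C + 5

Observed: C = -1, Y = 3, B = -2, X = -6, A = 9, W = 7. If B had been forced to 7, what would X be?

12

The intervention breaks the incoming arrows to B: B <- Y + 2C - 3 no longer applies, and B = 7.
X = -3C + 2B - 5  [with C=-1, B=7]  = 12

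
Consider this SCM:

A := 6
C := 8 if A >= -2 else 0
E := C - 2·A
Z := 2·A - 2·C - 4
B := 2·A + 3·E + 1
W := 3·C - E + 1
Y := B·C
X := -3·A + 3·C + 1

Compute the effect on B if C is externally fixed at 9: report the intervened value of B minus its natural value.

3

do(C=9) replaces the equation C := 8 if A >= -2 else 0 with the constant C = 9.
E = C - 2·A  [with C=9, A=6]  = -3
B = 2·A + 3·E + 1  [with A=6, E=-3]  = 4
Without intervention: C = 8 if A >= -2 else 0  [with A=6]  = 8; E = C - 2·A  [with C=8, A=6]  = -4; B = 2·A + 3·E + 1  [with A=6, E=-4]  = 1.
Change = 4 − 1 = 3.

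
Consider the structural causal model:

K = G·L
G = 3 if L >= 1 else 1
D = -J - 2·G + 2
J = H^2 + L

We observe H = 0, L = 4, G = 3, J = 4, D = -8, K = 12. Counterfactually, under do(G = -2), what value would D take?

2

do(G=-2) replaces the equation G = 3 if L >= 1 else 1 with the constant G = -2.
J = H^2 + L  [with H=0, L=4]  = 4
D = -J - 2·G + 2  [with J=4, G=-2]  = 2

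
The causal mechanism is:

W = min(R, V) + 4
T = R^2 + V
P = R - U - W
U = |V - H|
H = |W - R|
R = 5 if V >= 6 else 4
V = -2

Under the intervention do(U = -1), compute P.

3

The intervention breaks the incoming arrows to U: U = |V - H| no longer applies, and U = -1.
R = 5 if V >= 6 else 4  [with V=-2]  = 4
W = min(R, V) + 4  [with R=4, V=-2]  = 2
P = R - U - W  [with R=4, U=-1, W=2]  = 3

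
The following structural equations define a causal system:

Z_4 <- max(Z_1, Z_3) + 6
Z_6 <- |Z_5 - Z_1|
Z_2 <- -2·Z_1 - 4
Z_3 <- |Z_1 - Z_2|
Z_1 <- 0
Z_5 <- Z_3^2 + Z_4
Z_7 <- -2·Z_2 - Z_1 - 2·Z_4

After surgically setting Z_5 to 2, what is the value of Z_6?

2

The intervention breaks the incoming arrows to Z_5: Z_5 <- Z_3^2 + Z_4 no longer applies, and Z_5 = 2.
Z_6 = |Z_5 - Z_1|  [with Z_5=2, Z_1=0]  = 2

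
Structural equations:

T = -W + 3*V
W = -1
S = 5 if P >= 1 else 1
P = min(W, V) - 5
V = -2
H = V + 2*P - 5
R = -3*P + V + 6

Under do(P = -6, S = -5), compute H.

-19

The joint intervention fixes P = -6, S = -5, removing each variable's own equation.
H = V + 2*P - 5  [with V=-2, P=-6]  = -19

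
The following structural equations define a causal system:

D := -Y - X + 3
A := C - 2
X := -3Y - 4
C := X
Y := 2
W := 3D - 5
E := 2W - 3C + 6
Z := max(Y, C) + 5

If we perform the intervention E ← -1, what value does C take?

-10

Under do(E=-1), the mechanism E := 2W - 3C + 6 is discarded; E is fixed at -1.
Since C is not a descendant of the intervened variable, it is unaffected.
X = -3Y - 4  [with Y=2]  = -10
C = X  [with X=-10]  = -10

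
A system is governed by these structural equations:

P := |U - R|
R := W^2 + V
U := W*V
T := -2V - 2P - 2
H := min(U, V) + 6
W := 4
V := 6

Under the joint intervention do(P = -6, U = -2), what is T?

The joint intervention fixes P = -6, U = -2, removing each variable's own equation.
T = -2V - 2P - 2  [with V=6, P=-6]  = -2

-2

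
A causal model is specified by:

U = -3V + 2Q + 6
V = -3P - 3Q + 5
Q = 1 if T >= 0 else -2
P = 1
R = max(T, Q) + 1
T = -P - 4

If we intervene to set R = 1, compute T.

Under do(R=1), the mechanism R = max(T, Q) + 1 is discarded; R is fixed at 1.
No directed path runs from R to T, so T keeps its natural value.
T = -P - 4  [with P=1]  = -5

-5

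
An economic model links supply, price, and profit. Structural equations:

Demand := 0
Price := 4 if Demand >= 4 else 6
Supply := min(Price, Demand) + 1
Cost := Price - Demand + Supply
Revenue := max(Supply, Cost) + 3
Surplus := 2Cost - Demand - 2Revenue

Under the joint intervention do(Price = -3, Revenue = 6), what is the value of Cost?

The joint intervention fixes Price = -3, Revenue = 6, removing each variable's own equation.
Supply = min(Price, Demand) + 1  [with Price=-3, Demand=0]  = -2
Cost = Price - Demand + Supply  [with Price=-3, Demand=0, Supply=-2]  = -5

-5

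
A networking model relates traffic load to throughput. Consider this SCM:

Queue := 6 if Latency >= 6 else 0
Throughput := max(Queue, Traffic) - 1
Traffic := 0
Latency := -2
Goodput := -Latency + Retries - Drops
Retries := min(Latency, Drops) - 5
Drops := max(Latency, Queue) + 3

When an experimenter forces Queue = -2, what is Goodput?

The intervention breaks the incoming arrows to Queue: Queue := 6 if Latency >= 6 else 0 no longer applies, and Queue = -2.
Drops = max(Latency, Queue) + 3  [with Latency=-2, Queue=-2]  = 1
Retries = min(Latency, Drops) - 5  [with Latency=-2, Drops=1]  = -7
Goodput = -Latency + Retries - Drops  [with Latency=-2, Retries=-7, Drops=1]  = -6

-6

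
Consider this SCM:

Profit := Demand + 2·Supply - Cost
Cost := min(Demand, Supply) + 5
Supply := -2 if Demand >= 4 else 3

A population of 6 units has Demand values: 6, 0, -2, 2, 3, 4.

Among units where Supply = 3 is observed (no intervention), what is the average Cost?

5.75

E[Cost|Supply=3] averages over only the 4 units with Supply=3 (Demand = 0, -2, 2, 3): Cost = 5, 3, 7, 8, mean 5.75.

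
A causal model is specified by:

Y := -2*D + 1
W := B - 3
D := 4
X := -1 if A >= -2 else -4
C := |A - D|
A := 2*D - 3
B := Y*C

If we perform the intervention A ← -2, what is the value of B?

-42

do(A=-2) replaces the equation A := 2*D - 3 with the constant A = -2.
C = |A - D|  [with A=-2, D=4]  = 6
Y = -2*D + 1  [with D=4]  = -7
B = Y*C  [with Y=-7, C=6]  = -42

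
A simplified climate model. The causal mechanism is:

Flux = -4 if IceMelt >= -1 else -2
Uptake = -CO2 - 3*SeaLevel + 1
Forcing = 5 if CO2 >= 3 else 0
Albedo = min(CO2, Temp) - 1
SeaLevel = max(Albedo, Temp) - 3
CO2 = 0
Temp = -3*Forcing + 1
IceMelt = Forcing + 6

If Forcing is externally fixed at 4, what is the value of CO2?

0

Under do(Forcing=4), the mechanism Forcing = 5 if CO2 >= 3 else 0 is discarded; Forcing is fixed at 4.
CO2 is not downstream of the intervention, so its value is determined by the original equations.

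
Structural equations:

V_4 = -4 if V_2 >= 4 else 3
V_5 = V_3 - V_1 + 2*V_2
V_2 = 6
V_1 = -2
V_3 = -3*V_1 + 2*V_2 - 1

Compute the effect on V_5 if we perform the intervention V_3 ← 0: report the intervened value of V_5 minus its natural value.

do(V_3=0) replaces the equation V_3 = -3*V_1 + 2*V_2 - 1 with the constant V_3 = 0.
V_5 = V_3 - V_1 + 2*V_2  [with V_3=0, V_1=-2, V_2=6]  = 14
Without intervention: V_3 = -3*V_1 + 2*V_2 - 1  [with V_1=-2, V_2=6]  = 17; V_5 = V_3 - V_1 + 2*V_2  [with V_3=17, V_1=-2, V_2=6]  = 31.
Change = 14 − 31 = -17.

-17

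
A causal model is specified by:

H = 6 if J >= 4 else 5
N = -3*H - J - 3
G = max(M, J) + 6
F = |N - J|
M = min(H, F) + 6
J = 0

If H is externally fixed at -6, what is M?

do(H=-6) replaces the equation H = 6 if J >= 4 else 5 with the constant H = -6.
N = -3*H - J - 3  [with H=-6, J=0]  = 15
F = |N - J|  [with N=15, J=0]  = 15
M = min(H, F) + 6  [with H=-6, F=15]  = 0

0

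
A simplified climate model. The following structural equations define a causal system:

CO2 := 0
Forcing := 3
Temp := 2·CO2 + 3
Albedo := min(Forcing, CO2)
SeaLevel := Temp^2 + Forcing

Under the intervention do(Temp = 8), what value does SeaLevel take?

do(Temp=8) replaces the equation Temp := 2·CO2 + 3 with the constant Temp = 8.
SeaLevel = Temp^2 + Forcing  [with Temp=8, Forcing=3]  = 67

67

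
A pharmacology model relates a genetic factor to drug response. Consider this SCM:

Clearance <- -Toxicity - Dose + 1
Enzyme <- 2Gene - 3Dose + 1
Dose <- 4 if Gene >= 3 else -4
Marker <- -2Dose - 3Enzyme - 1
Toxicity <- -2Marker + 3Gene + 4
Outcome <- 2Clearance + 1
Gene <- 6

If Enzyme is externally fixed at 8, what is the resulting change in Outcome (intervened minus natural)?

The intervention breaks the incoming arrows to Enzyme: Enzyme <- 2Gene - 3Dose + 1 no longer applies, and Enzyme = 8.
Dose = 4 if Gene >= 3 else -4  [with Gene=6]  = 4
Marker = -2Dose - 3Enzyme - 1  [with Dose=4, Enzyme=8]  = -33
Toxicity = -2Marker + 3Gene + 4  [with Marker=-33, Gene=6]  = 88
Clearance = -Toxicity - Dose + 1  [with Toxicity=88, Dose=4]  = -91
Outcome = 2Clearance + 1  [with Clearance=-91]  = -181
Without intervention: Dose = 4 if Gene >= 3 else -4  [with Gene=6]  = 4; Enzyme = 2Gene - 3Dose + 1  [with Gene=6, Dose=4]  = 1; Marker = -2Dose - 3Enzyme - 1  [with Dose=4, Enzyme=1]  = -12; Toxicity = -2Marker + 3Gene + 4  [with Marker=-12, Gene=6]  = 46; Clearance = -Toxicity - Dose + 1  [with Toxicity=46, Dose=4]  = -49; Outcome = 2Clearance + 1  [with Clearance=-49]  = -97.
Change = -181 − (-97) = -84.

-84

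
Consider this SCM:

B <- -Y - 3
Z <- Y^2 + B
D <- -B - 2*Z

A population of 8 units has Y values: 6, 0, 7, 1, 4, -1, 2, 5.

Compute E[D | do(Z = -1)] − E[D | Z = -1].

Every unit gets Z=-1 under the intervention. D values become 11, 5, 12, 6, 9, 4, 7, 10; E[D|do(Z=-1)] = 8.
E[D|Z=-1] averages over only the 2 units with Z=-1 (Y = -1, 2): D = 4, 7, mean 5.5.
Difference = 8 − 5.5 = 2.5.

2.5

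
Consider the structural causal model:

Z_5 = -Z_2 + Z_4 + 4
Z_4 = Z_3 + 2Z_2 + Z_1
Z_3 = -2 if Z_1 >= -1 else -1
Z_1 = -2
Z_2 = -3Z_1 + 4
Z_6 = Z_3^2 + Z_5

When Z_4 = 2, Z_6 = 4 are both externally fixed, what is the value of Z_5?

Setting Z_4 = 2, Z_6 = 4 by intervention discards those variables' equations.
Z_2 = -3Z_1 + 4  [with Z_1=-2]  = 10
Z_5 = -Z_2 + Z_4 + 4  [with Z_2=10, Z_4=2]  = -4

-4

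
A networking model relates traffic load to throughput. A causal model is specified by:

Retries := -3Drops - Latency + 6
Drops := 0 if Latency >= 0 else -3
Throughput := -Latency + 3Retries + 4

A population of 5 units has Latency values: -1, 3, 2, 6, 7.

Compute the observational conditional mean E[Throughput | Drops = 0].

4

E[Throughput|Drops=0] averages over only the 4 units with Drops=0 (Latency = 3, 2, 6, 7): Throughput = 10, 14, -2, -6, mean 4.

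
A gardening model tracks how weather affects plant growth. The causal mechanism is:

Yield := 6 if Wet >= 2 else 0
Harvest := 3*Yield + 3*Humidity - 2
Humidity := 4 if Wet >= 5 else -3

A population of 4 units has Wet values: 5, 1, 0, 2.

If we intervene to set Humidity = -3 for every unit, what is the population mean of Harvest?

The intervention sets Humidity=-3 in all 4 units regardless of Wet. Recomputing Harvest per unit gives 7, -11, -11, 7; average -2.

-2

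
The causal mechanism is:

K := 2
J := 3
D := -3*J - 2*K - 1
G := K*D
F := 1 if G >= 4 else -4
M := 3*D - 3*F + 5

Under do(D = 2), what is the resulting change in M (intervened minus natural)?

33

The intervention breaks the incoming arrows to D: D := -3*J - 2*K - 1 no longer applies, and D = 2.
G = K*D  [with K=2, D=2]  = 4
F = 1 if G >= 4 else -4  [with G=4]  = 1
M = 3*D - 3*F + 5  [with D=2, F=1]  = 8
Without intervention: D = -3*J - 2*K - 1  [with J=3, K=2]  = -14; G = K*D  [with K=2, D=-14]  = -28; F = 1 if G >= 4 else -4  [with G=-28]  = -4; M = 3*D - 3*F + 5  [with D=-14, F=-4]  = -25.
Change = 8 − (-25) = 33.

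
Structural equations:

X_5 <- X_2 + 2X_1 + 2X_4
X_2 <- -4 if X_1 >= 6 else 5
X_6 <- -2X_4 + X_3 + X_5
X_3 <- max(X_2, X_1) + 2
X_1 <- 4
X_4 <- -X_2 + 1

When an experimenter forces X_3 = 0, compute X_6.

The intervention breaks the incoming arrows to X_3: X_3 <- max(X_2, X_1) + 2 no longer applies, and X_3 = 0.
X_2 = -4 if X_1 >= 6 else 5  [with X_1=4]  = 5
X_4 = -X_2 + 1  [with X_2=5]  = -4
X_5 = X_2 + 2X_1 + 2X_4  [with X_2=5, X_1=4, X_4=-4]  = 5
X_6 = -2X_4 + X_3 + X_5  [with X_4=-4, X_3=0, X_5=5]  = 13

13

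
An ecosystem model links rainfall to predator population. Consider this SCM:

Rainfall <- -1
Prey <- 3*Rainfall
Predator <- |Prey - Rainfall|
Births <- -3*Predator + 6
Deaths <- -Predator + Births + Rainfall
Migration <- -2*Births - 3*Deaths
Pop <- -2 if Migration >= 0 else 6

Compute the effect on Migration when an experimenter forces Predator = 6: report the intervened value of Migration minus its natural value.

The intervention breaks the incoming arrows to Predator: Predator <- |Prey - Rainfall| no longer applies, and Predator = 6.
Births = -3*Predator + 6  [with Predator=6]  = -12
Deaths = -Predator + Births + Rainfall  [with Predator=6, Births=-12, Rainfall=-1]  = -19
Migration = -2*Births - 3*Deaths  [with Births=-12, Deaths=-19]  = 81
Without intervention: Prey = 3*Rainfall  [with Rainfall=-1]  = -3; Predator = |Prey - Rainfall|  [with Prey=-3, Rainfall=-1]  = 2; Births = -3*Predator + 6  [with Predator=2]  = 0; Deaths = -Predator + Births + Rainfall  [with Predator=2, Births=0, Rainfall=-1]  = -3; Migration = -2*Births - 3*Deaths  [with Births=0, Deaths=-3]  = 9.
Change = 81 − 9 = 72.

72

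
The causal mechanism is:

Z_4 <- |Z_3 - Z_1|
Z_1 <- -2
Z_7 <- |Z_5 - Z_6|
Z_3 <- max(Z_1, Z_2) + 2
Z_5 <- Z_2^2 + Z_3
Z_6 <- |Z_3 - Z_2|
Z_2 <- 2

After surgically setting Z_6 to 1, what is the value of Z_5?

8

do(Z_6=1) replaces the equation Z_6 <- |Z_3 - Z_2| with the constant Z_6 = 1.
Since Z_5 is not a descendant of the intervened variable, it is unaffected.
Z_3 = max(Z_1, Z_2) + 2  [with Z_1=-2, Z_2=2]  = 4
Z_5 = Z_2^2 + Z_3  [with Z_2=2, Z_3=4]  = 8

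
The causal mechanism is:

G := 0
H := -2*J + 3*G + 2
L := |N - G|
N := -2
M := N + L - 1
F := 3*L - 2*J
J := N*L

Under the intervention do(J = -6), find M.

-1

The intervention breaks the incoming arrows to J: J := N*L no longer applies, and J = -6.
No directed path runs from J to M, so M keeps its natural value.
L = |N - G|  [with N=-2, G=0]  = 2
M = N + L - 1  [with N=-2, L=2]  = -1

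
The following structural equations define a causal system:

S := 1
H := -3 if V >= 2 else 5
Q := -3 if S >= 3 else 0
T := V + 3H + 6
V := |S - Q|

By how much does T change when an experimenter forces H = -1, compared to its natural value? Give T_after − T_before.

Intervening sets H = -1 and removes its equation (H := -3 if V >= 2 else 5).
Q = -3 if S >= 3 else 0  [with S=1]  = 0
V = |S - Q|  [with S=1, Q=0]  = 1
T = V + 3H + 6  [with V=1, H=-1]  = 4
Without intervention: Q = -3 if S >= 3 else 0  [with S=1]  = 0; V = |S - Q|  [with S=1, Q=0]  = 1; H = -3 if V >= 2 else 5  [with V=1]  = 5; T = V + 3H + 6  [with V=1, H=5]  = 22.
Change = 4 − 22 = -18.

-18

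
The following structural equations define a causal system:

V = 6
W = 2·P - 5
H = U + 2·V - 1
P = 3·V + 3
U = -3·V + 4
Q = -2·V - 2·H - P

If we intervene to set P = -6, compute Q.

Intervening sets P = -6 and removes its equation (P = 3·V + 3).
U = -3·V + 4  [with V=6]  = -14
H = U + 2·V - 1  [with U=-14, V=6]  = -3
Q = -2·V - 2·H - P  [with V=6, H=-3, P=-6]  = 0

0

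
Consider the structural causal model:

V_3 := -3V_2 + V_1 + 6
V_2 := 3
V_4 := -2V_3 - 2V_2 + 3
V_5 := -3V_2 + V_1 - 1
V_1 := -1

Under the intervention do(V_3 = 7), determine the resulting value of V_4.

The intervention breaks the incoming arrows to V_3: V_3 := -3V_2 + V_1 + 6 no longer applies, and V_3 = 7.
V_4 = -2V_3 - 2V_2 + 3  [with V_3=7, V_2=3]  = -17

-17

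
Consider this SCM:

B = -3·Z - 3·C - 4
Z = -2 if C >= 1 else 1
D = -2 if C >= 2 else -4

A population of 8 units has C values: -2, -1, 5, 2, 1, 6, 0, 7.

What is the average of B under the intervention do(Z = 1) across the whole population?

Under do(Z=1), Z's equation is replaced by Z=1 for every unit. Per-unit B: -1, -4, -22, -13, -10, -25, -7, -28. Mean = -13.75.

-13.75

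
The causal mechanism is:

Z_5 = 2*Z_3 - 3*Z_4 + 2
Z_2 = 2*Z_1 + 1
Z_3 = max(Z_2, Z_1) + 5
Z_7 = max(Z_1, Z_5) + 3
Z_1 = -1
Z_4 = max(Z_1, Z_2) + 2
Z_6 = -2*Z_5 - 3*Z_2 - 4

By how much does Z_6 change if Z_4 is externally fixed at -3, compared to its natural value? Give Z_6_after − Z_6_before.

Under do(Z_4=-3), the mechanism Z_4 = max(Z_1, Z_2) + 2 is discarded; Z_4 is fixed at -3.
Z_2 = 2*Z_1 + 1  [with Z_1=-1]  = -1
Z_3 = max(Z_2, Z_1) + 5  [with Z_2=-1, Z_1=-1]  = 4
Z_5 = 2*Z_3 - 3*Z_4 + 2  [with Z_3=4, Z_4=-3]  = 19
Z_6 = -2*Z_5 - 3*Z_2 - 4  [with Z_5=19, Z_2=-1]  = -39
Without intervention: Z_2 = 2*Z_1 + 1  [with Z_1=-1]  = -1; Z_3 = max(Z_2, Z_1) + 5  [with Z_2=-1, Z_1=-1]  = 4; Z_4 = max(Z_1, Z_2) + 2  [with Z_1=-1, Z_2=-1]  = 1; Z_5 = 2*Z_3 - 3*Z_4 + 2  [with Z_3=4, Z_4=1]  = 7; Z_6 = -2*Z_5 - 3*Z_2 - 4  [with Z_5=7, Z_2=-1]  = -15.
Change = -39 − (-15) = -24.

-24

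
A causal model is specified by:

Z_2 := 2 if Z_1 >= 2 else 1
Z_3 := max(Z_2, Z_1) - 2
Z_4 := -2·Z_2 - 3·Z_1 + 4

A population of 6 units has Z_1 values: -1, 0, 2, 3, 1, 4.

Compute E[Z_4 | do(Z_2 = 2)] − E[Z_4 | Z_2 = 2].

do(Z_2=2) breaks Z_2's dependence on Z_1. With Z_2=2 fixed, Z_4 across the units is 3, 0, -6, -9, -3, -12, mean -4.5.
Observing Z_2=2 restricts to units where Z_2's equation naturally yields 2: Z_1 ∈ {2, 3, 4}. In that subpopulation Z_4 = -6, -9, -12, mean -9.
Difference = -4.5 − (-9) = 4.5.

4.5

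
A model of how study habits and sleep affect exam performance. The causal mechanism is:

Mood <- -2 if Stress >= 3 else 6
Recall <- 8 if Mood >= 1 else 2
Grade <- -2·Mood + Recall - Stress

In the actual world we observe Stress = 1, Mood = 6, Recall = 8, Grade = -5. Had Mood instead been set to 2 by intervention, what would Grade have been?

Under do(Mood=2), the mechanism Mood <- -2 if Stress >= 3 else 6 is discarded; Mood is fixed at 2.
Recall = 8 if Mood >= 1 else 2  [with Mood=2]  = 8
Grade = -2·Mood + Recall - Stress  [with Mood=2, Recall=8, Stress=1]  = 3

3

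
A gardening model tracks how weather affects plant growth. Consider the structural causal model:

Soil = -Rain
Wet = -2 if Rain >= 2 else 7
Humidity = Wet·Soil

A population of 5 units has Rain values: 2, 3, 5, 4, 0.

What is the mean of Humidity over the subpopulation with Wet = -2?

Conditioning on Wet=-2 selects the 4 unit(s) with Rain ∈ {2, 3, 5, 4}. Their Humidity values: 4, 6, 10, 8. Mean = 7.

7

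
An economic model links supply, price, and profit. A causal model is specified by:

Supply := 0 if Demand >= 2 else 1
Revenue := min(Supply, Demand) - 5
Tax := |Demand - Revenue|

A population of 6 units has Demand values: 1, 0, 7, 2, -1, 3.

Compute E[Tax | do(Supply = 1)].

6.5

Every unit gets Supply=1 under the intervention. Tax values become 5, 5, 11, 6, 5, 7; E[Tax|do(Supply=1)] = 6.5.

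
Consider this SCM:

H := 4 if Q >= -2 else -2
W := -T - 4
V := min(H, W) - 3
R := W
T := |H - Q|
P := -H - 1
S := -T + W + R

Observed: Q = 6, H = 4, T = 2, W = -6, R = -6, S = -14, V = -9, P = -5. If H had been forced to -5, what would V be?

Under do(H=-5), the mechanism H := 4 if Q >= -2 else -2 is discarded; H is fixed at -5.
T = |H - Q|  [with H=-5, Q=6]  = 11
W = -T - 4  [with T=11]  = -15
V = min(H, W) - 3  [with H=-5, W=-15]  = -18

-18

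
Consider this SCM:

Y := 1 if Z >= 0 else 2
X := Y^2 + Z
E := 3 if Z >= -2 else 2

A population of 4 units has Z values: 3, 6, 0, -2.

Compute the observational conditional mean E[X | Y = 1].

4

E[X|Y=1] averages over only the 3 units with Y=1 (Z = 3, 6, 0): X = 4, 7, 1, mean 4.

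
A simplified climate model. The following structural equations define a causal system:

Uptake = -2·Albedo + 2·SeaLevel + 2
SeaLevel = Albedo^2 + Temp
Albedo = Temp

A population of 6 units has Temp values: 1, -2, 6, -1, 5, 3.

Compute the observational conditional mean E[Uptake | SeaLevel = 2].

Observing SeaLevel=2 restricts to units where SeaLevel's equation naturally yields 2: Temp ∈ {1, -2}. In that subpopulation Uptake = 4, 10, mean 7.

7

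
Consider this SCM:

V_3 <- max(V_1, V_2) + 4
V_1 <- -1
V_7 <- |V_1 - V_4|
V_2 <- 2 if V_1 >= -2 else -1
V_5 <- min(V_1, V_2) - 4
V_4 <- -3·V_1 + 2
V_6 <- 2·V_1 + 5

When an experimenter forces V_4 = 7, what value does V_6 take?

3

Under do(V_4=7), the mechanism V_4 <- -3·V_1 + 2 is discarded; V_4 is fixed at 7.
Since V_6 is not a descendant of the intervened variable, it is unaffected.
V_6 = 2·V_1 + 5  [with V_1=-1]  = 3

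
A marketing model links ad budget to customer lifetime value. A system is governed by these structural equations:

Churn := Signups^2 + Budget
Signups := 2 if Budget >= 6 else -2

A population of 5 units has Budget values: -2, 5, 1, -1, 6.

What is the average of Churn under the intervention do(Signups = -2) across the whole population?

do(Signups=-2) breaks Signups's dependence on Budget. With Signups=-2 fixed, Churn across the units is 2, 9, 5, 3, 10, mean 5.8.

5.8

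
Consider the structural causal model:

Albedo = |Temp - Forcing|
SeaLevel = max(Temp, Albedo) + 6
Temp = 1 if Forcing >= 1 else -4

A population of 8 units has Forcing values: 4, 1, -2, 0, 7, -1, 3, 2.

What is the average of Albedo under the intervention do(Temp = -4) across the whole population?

do(Temp=-4) breaks Temp's dependence on Forcing. With Temp=-4 fixed, Albedo across the units is 8, 5, 2, 4, 11, 3, 7, 6, mean 5.75.

5.75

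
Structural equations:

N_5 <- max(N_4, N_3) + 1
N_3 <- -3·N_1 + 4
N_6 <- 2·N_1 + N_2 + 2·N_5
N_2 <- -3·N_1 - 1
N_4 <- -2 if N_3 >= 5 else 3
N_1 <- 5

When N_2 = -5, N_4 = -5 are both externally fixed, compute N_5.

Setting N_2 = -5, N_4 = -5 by intervention discards those variables' equations.
N_3 = -3·N_1 + 4  [with N_1=5]  = -11
N_5 = max(N_4, N_3) + 1  [with N_4=-5, N_3=-11]  = -4

-4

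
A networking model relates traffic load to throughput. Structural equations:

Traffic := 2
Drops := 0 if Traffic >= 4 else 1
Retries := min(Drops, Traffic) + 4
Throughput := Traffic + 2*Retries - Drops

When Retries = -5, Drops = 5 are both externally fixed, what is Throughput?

The joint intervention fixes Retries = -5, Drops = 5, removing each variable's own equation.
Throughput = Traffic + 2*Retries - Drops  [with Traffic=2, Retries=-5, Drops=5]  = -13

-13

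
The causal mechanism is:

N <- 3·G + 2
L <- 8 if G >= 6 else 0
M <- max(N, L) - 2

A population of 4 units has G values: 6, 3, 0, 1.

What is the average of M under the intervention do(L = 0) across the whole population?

7.5

Under do(L=0), L's equation is replaced by L=0 for every unit. Per-unit M: 18, 9, 0, 3. Mean = 7.5.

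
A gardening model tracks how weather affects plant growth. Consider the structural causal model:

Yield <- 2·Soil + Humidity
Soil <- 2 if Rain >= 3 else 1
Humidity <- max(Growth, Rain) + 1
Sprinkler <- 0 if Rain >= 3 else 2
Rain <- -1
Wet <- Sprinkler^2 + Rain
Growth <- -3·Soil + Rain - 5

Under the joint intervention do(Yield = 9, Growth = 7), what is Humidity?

Setting Yield = 9, Growth = 7 by intervention discards those variables' equations.
Humidity = max(Growth, Rain) + 1  [with Growth=7, Rain=-1]  = 8

8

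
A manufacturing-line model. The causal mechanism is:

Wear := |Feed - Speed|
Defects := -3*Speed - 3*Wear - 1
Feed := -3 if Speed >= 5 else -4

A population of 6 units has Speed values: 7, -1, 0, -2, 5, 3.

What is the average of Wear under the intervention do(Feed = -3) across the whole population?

Every unit gets Feed=-3 under the intervention. Wear values become 10, 2, 3, 1, 8, 6; E[Wear|do(Feed=-3)] = 5.

5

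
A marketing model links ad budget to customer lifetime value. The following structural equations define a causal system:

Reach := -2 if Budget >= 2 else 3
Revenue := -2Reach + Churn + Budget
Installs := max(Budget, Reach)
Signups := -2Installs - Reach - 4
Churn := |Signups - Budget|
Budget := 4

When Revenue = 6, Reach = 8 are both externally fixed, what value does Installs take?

8

The joint intervention fixes Revenue = 6, Reach = 8, removing each variable's own equation.
Installs = max(Budget, Reach)  [with Budget=4, Reach=8]  = 8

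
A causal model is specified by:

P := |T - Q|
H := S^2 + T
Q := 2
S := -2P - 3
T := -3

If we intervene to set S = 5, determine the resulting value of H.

Intervening sets S = 5 and removes its equation (S := -2P - 3).
H = S^2 + T  [with S=5, T=-3]  = 22

22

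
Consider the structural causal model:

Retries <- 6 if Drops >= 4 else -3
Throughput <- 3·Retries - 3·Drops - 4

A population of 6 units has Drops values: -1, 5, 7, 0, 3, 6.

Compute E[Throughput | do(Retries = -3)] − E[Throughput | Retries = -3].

-8

Under do(Retries=-3), Retries's equation is replaced by Retries=-3 for every unit. Per-unit Throughput: -10, -28, -34, -13, -22, -31. Mean = -23.
Observing Retries=-3 restricts to units where Retries's equation naturally yields -3: Drops ∈ {-1, 0, 3}. In that subpopulation Throughput = -10, -13, -22, mean -15.
Difference = -23 − (-15) = -8.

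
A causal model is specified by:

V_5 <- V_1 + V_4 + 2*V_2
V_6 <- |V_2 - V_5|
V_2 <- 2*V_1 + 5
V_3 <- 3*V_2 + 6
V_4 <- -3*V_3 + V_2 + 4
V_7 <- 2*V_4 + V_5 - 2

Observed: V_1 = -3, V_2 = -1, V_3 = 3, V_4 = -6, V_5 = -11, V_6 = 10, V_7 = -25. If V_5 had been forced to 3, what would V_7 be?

Under do(V_5=3), the mechanism V_5 <- V_1 + V_4 + 2*V_2 is discarded; V_5 is fixed at 3.
V_2 = 2*V_1 + 5  [with V_1=-3]  = -1
V_3 = 3*V_2 + 6  [with V_2=-1]  = 3
V_4 = -3*V_3 + V_2 + 4  [with V_3=3, V_2=-1]  = -6
V_7 = 2*V_4 + V_5 - 2  [with V_4=-6, V_5=3]  = -11

-11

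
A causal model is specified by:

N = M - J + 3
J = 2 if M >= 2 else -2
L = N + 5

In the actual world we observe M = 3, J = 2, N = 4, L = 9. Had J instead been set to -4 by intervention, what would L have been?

15

Under do(J=-4), the mechanism J = 2 if M >= 2 else -2 is discarded; J is fixed at -4.
N = M - J + 3  [with M=3, J=-4]  = 10
L = N + 5  [with N=10]  = 15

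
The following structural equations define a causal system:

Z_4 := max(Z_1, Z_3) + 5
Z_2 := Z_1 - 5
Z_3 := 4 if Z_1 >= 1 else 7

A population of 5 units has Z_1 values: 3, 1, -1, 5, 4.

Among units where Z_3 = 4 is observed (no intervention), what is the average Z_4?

9.25

Observing Z_3=4 restricts to units where Z_3's equation naturally yields 4: Z_1 ∈ {3, 1, 5, 4}. In that subpopulation Z_4 = 9, 9, 10, 9, mean 9.25.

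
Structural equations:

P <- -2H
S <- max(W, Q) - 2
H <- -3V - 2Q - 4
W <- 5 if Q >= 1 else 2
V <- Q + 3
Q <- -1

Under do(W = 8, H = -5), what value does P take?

10

The joint intervention fixes W = 8, H = -5, removing each variable's own equation.
P = -2H  [with H=-5]  = 10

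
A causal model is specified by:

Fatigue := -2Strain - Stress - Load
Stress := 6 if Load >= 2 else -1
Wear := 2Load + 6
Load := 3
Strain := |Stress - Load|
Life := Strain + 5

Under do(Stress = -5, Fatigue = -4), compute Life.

13

Setting Stress = -5, Fatigue = -4 by intervention discards those variables' equations.
Strain = |Stress - Load|  [with Stress=-5, Load=3]  = 8
Life = Strain + 5  [with Strain=8]  = 13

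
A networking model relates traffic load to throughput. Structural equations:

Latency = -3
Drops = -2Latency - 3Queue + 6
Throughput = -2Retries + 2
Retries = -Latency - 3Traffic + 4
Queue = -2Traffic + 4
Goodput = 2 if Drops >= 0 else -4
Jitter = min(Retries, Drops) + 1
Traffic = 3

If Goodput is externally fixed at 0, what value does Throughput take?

Intervening sets Goodput = 0 and removes its equation (Goodput = 2 if Drops >= 0 else -4).
Since Throughput is not a descendant of the intervened variable, it is unaffected.
Retries = -Latency - 3Traffic + 4  [with Latency=-3, Traffic=3]  = -2
Throughput = -2Retries + 2  [with Retries=-2]  = 6

6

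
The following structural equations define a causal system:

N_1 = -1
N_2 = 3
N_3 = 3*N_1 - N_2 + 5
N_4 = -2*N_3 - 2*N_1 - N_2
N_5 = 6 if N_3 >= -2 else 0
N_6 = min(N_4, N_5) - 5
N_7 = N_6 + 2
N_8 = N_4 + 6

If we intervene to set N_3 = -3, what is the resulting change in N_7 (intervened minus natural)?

-1

The intervention breaks the incoming arrows to N_3: N_3 = 3*N_1 - N_2 + 5 no longer applies, and N_3 = -3.
N_4 = -2*N_3 - 2*N_1 - N_2  [with N_3=-3, N_1=-1, N_2=3]  = 5
N_5 = 6 if N_3 >= -2 else 0  [with N_3=-3]  = 0
N_6 = min(N_4, N_5) - 5  [with N_4=5, N_5=0]  = -5
N_7 = N_6 + 2  [with N_6=-5]  = -3
Without intervention: N_3 = 3*N_1 - N_2 + 5  [with N_1=-1, N_2=3]  = -1; N_4 = -2*N_3 - 2*N_1 - N_2  [with N_3=-1, N_1=-1, N_2=3]  = 1; N_5 = 6 if N_3 >= -2 else 0  [with N_3=-1]  = 6; N_6 = min(N_4, N_5) - 5  [with N_4=1, N_5=6]  = -4; N_7 = N_6 + 2  [with N_6=-4]  = -2.
Change = -3 − (-2) = -1.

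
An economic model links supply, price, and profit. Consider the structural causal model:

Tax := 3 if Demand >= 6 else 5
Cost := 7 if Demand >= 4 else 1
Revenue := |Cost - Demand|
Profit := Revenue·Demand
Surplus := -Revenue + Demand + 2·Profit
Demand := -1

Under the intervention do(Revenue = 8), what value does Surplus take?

The intervention breaks the incoming arrows to Revenue: Revenue := |Cost - Demand| no longer applies, and Revenue = 8.
Profit = Revenue·Demand  [with Revenue=8, Demand=-1]  = -8
Surplus = -Revenue + Demand + 2·Profit  [with Revenue=8, Demand=-1, Profit=-8]  = -25

-25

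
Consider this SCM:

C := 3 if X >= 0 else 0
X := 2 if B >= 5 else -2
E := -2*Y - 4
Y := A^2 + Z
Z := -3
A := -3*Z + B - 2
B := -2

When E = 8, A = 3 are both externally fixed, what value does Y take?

6

Under do(E = 8, A = 3), each intervened variable's structural equation is replaced by its fixed value.
Y = A^2 + Z  [with A=3, Z=-3]  = 6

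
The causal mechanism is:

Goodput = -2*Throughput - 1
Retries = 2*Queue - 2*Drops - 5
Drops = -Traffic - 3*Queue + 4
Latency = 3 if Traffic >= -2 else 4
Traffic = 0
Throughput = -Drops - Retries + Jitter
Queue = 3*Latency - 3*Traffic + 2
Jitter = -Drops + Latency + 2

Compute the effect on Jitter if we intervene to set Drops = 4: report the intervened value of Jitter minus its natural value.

-33

Under do(Drops=4), the mechanism Drops = -Traffic - 3*Queue + 4 is discarded; Drops is fixed at 4.
Latency = 3 if Traffic >= -2 else 4  [with Traffic=0]  = 3
Jitter = -Drops + Latency + 2  [with Drops=4, Latency=3]  = 1
Without intervention: Latency = 3 if Traffic >= -2 else 4  [with Traffic=0]  = 3; Queue = 3*Latency - 3*Traffic + 2  [with Latency=3, Traffic=0]  = 11; Drops = -Traffic - 3*Queue + 4  [with Traffic=0, Queue=11]  = -29; Jitter = -Drops + Latency + 2  [with Drops=-29, Latency=3]  = 34.
Change = 1 − 34 = -33.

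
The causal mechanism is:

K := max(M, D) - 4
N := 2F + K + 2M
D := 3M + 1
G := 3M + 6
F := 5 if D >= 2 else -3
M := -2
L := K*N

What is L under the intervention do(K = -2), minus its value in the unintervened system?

The intervention breaks the incoming arrows to K: K := max(M, D) - 4 no longer applies, and K = -2.
D = 3M + 1  [with M=-2]  = -5
F = 5 if D >= 2 else -3  [with D=-5]  = -3
N = 2F + K + 2M  [with F=-3, K=-2, M=-2]  = -12
L = K*N  [with K=-2, N=-12]  = 24
Without intervention: D = 3M + 1  [with M=-2]  = -5; K = max(M, D) - 4  [with M=-2, D=-5]  = -6; F = 5 if D >= 2 else -3  [with D=-5]  = -3; N = 2F + K + 2M  [with F=-3, K=-6, M=-2]  = -16; L = K*N  [with K=-6, N=-16]  = 96.
Change = 24 − 96 = -72.

-72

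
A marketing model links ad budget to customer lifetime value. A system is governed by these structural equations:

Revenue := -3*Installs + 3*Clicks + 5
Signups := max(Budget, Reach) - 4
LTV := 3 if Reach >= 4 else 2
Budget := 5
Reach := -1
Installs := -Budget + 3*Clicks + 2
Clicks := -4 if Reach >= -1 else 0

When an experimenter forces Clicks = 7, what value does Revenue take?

-28

The intervention breaks the incoming arrows to Clicks: Clicks := -4 if Reach >= -1 else 0 no longer applies, and Clicks = 7.
Installs = -Budget + 3*Clicks + 2  [with Budget=5, Clicks=7]  = 18
Revenue = -3*Installs + 3*Clicks + 5  [with Installs=18, Clicks=7]  = -28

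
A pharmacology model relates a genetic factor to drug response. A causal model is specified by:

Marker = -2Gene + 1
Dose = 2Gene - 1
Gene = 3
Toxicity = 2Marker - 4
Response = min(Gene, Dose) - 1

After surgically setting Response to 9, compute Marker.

Under do(Response=9), the mechanism Response = min(Gene, Dose) - 1 is discarded; Response is fixed at 9.
Since Marker is not a descendant of the intervened variable, it is unaffected.
Marker = -2Gene + 1  [with Gene=3]  = -5

-5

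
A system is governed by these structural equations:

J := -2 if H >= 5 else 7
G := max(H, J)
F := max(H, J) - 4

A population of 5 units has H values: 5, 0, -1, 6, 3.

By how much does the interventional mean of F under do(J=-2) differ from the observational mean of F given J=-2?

-2.9

do(J=-2) breaks J's dependence on H. With J=-2 fixed, F across the units is 1, -4, -5, 2, -1, mean -1.4.
E[F|J=-2] averages over only the 2 units with J=-2 (H = 5, 6): F = 1, 2, mean 1.5.
Difference = -1.4 − 1.5 = -2.9.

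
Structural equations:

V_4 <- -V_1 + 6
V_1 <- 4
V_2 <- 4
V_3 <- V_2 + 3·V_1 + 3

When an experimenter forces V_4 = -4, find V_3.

Under do(V_4=-4), the mechanism V_4 <- -V_1 + 6 is discarded; V_4 is fixed at -4.
Since V_3 is not a descendant of the intervened variable, it is unaffected.
V_3 = V_2 + 3·V_1 + 3  [with V_2=4, V_1=4]  = 19

19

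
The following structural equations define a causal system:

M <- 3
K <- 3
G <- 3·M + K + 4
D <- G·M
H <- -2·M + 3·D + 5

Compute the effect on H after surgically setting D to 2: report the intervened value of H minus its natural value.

-138

Intervening sets D = 2 and removes its equation (D <- G·M).
H = -2·M + 3·D + 5  [with M=3, D=2]  = 5
Without intervention: G = 3·M + K + 4  [with M=3, K=3]  = 16; D = G·M  [with G=16, M=3]  = 48; H = -2·M + 3·D + 5  [with M=3, D=48]  = 143.
Change = 5 − 143 = -138.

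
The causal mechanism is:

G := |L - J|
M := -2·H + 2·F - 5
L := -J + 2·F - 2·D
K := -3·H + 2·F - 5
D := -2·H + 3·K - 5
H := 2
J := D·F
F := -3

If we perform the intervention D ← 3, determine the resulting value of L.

Under do(D=3), the mechanism D := -2·H + 3·K - 5 is discarded; D is fixed at 3.
J = D·F  [with D=3, F=-3]  = -9
L = -J + 2·F - 2·D  [with J=-9, F=-3, D=3]  = -3

-3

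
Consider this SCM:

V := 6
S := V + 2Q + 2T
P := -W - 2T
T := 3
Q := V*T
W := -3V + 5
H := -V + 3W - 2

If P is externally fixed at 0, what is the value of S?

do(P=0) replaces the equation P := -W - 2T with the constant P = 0.
No directed path runs from P to S, so S keeps its natural value.
Q = V*T  [with V=6, T=3]  = 18
S = V + 2Q + 2T  [with V=6, Q=18, T=3]  = 48

48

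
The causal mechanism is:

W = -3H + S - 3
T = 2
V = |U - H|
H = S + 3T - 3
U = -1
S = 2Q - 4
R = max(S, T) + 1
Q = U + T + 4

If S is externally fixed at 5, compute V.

do(S=5) replaces the equation S = 2Q - 4 with the constant S = 5.
H = S + 3T - 3  [with S=5, T=2]  = 8
V = |U - H|  [with U=-1, H=8]  = 9

9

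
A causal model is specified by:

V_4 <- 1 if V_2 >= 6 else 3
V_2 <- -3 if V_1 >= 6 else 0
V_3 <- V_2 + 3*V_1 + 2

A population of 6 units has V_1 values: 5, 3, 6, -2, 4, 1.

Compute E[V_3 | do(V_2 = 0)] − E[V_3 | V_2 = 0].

1.9

Every unit gets V_2=0 under the intervention. V_3 values become 17, 11, 20, -4, 14, 5; E[V_3|do(V_2=0)] = 10.5.
Observing V_2=0 restricts to units where V_2's equation naturally yields 0: V_1 ∈ {5, 3, -2, 4, 1}. In that subpopulation V_3 = 17, 11, -4, 14, 5, mean 8.6.
Difference = 10.5 − 8.6 = 1.9.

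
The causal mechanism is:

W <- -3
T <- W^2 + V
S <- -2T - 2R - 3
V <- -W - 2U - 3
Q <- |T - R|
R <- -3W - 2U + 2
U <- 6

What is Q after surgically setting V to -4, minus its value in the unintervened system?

The intervention breaks the incoming arrows to V: V <- -W - 2U - 3 no longer applies, and V = -4.
R = -3W - 2U + 2  [with W=-3, U=6]  = -1
T = W^2 + V  [with W=-3, V=-4]  = 5
Q = |T - R|  [with T=5, R=-1]  = 6
Without intervention: V = -W - 2U - 3  [with W=-3, U=6]  = -12; R = -3W - 2U + 2  [with W=-3, U=6]  = -1; T = W^2 + V  [with W=-3, V=-12]  = -3; Q = |T - R|  [with T=-3, R=-1]  = 2.
Change = 6 − 2 = 4.

4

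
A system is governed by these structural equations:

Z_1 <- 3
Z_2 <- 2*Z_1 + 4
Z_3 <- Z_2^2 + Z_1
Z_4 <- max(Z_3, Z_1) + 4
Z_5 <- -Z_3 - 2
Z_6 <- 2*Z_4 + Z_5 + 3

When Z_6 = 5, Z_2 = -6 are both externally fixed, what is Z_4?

Under do(Z_6 = 5, Z_2 = -6), each intervened variable's structural equation is replaced by its fixed value.
Z_3 = Z_2^2 + Z_1  [with Z_2=-6, Z_1=3]  = 39
Z_4 = max(Z_3, Z_1) + 4  [with Z_3=39, Z_1=3]  = 43

43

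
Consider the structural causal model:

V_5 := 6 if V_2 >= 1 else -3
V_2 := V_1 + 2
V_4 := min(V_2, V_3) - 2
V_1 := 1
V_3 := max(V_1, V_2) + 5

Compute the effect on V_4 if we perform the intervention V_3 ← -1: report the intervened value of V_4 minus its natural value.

The intervention breaks the incoming arrows to V_3: V_3 := max(V_1, V_2) + 5 no longer applies, and V_3 = -1.
V_2 = V_1 + 2  [with V_1=1]  = 3
V_4 = min(V_2, V_3) - 2  [with V_2=3, V_3=-1]  = -3
Without intervention: V_2 = V_1 + 2  [with V_1=1]  = 3; V_3 = max(V_1, V_2) + 5  [with V_1=1, V_2=3]  = 8; V_4 = min(V_2, V_3) - 2  [with V_2=3, V_3=8]  = 1.
Change = -3 − 1 = -4.

-4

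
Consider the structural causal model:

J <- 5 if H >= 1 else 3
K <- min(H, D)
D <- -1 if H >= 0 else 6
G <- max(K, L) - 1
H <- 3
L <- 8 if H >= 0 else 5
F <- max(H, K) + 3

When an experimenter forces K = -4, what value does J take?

The intervention breaks the incoming arrows to K: K <- min(H, D) no longer applies, and K = -4.
J is not downstream of the intervention, so its value is determined by the original equations.
J = 5 if H >= 1 else 3  [with H=3]  = 5

5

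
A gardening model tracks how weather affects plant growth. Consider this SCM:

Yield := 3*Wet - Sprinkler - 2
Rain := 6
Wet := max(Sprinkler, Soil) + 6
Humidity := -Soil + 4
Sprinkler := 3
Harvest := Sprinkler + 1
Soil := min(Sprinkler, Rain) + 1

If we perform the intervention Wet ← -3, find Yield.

Under do(Wet=-3), the mechanism Wet := max(Sprinkler, Soil) + 6 is discarded; Wet is fixed at -3.
Yield = 3*Wet - Sprinkler - 2  [with Wet=-3, Sprinkler=3]  = -14

-14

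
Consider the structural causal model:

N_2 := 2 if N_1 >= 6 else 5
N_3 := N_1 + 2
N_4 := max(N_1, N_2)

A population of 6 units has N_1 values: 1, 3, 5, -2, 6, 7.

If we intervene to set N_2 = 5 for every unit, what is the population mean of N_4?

5.5

Under do(N_2=5), N_2's equation is replaced by N_2=5 for every unit. Per-unit N_4: 5, 5, 5, 5, 6, 7. Mean = 5.5.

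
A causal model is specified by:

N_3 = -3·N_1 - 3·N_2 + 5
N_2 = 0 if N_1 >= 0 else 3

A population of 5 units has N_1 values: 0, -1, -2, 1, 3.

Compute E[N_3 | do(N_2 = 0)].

4.4

do(N_2=0) breaks N_2's dependence on N_1. With N_2=0 fixed, N_3 across the units is 5, 8, 11, 2, -4, mean 4.4.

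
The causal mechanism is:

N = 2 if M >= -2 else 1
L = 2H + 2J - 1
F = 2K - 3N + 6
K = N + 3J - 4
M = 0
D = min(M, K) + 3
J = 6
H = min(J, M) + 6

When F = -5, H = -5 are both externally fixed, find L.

1

Under do(F = -5, H = -5), each intervened variable's structural equation is replaced by its fixed value.
L = 2H + 2J - 1  [with H=-5, J=6]  = 1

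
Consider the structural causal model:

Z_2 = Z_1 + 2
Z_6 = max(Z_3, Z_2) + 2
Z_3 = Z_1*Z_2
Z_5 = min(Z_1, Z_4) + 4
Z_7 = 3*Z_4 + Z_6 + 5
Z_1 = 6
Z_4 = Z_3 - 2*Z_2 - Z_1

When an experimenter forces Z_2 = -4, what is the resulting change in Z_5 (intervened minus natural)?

do(Z_2=-4) replaces the equation Z_2 = Z_1 + 2 with the constant Z_2 = -4.
Z_3 = Z_1*Z_2  [with Z_1=6, Z_2=-4]  = -24
Z_4 = Z_3 - 2*Z_2 - Z_1  [with Z_3=-24, Z_2=-4, Z_1=6]  = -22
Z_5 = min(Z_1, Z_4) + 4  [with Z_1=6, Z_4=-22]  = -18
Without intervention: Z_2 = Z_1 + 2  [with Z_1=6]  = 8; Z_3 = Z_1*Z_2  [with Z_1=6, Z_2=8]  = 48; Z_4 = Z_3 - 2*Z_2 - Z_1  [with Z_3=48, Z_2=8, Z_1=6]  = 26; Z_5 = min(Z_1, Z_4) + 4  [with Z_1=6, Z_4=26]  = 10.
Change = -18 − 10 = -28.

-28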